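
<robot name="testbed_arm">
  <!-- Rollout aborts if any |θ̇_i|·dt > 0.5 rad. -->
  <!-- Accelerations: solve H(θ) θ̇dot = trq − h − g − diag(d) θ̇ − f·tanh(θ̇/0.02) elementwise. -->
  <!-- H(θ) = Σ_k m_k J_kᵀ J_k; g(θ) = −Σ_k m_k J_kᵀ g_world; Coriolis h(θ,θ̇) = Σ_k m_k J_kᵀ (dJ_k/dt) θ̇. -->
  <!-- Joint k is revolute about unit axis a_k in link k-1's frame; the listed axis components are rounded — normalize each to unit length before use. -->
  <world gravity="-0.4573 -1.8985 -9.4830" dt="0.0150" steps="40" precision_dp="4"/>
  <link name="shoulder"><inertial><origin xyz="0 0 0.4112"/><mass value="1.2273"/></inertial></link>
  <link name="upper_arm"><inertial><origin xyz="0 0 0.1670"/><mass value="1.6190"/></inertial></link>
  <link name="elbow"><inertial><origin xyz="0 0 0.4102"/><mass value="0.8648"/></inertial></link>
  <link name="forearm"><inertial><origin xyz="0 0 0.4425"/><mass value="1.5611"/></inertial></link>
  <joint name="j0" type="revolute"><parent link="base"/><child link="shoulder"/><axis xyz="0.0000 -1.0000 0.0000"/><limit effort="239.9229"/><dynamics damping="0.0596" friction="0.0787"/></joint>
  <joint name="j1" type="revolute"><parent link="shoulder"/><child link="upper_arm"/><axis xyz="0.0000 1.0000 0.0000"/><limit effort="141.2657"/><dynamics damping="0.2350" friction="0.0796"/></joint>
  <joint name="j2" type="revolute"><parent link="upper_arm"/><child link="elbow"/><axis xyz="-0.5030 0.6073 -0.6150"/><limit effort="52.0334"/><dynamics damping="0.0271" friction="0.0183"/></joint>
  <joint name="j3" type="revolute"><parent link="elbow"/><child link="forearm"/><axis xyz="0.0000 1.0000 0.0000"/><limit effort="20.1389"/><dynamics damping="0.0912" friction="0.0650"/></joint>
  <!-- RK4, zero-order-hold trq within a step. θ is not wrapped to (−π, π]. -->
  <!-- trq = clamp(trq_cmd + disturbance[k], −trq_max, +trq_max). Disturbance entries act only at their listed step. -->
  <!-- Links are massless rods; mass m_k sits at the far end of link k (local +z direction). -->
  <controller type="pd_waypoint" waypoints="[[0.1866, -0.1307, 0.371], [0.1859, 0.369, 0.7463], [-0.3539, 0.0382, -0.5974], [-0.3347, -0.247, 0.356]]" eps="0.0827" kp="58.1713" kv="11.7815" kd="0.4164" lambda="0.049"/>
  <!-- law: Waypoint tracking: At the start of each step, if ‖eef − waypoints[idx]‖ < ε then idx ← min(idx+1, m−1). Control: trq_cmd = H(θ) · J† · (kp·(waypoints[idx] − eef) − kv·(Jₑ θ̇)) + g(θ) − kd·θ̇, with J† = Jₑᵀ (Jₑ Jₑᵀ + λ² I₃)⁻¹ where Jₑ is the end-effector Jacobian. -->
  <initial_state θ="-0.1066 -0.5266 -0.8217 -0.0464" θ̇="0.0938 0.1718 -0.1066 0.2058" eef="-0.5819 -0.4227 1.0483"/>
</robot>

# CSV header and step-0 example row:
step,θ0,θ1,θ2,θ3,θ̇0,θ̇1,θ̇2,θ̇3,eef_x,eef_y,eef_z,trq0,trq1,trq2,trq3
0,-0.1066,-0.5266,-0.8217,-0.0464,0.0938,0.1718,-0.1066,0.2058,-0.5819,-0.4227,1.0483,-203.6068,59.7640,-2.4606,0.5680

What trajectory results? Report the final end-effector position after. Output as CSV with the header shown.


step,θ0,θ1,θ2,θ3,θ̇0,θ̇1,θ̇2,θ̇3,eef_x,eef_y,eef_z,trq0,trq1,trq2,trq3
1,-0.1266,-0.5474,-0.8166,-0.0565,-2.7442,-2.8948,0.7904,-1.5732,-0.5763,-0.4214,1.0454,-166.4711,51.7327,-0.5320,1.9292
2,-0.1837,-0.6064,-0.7994,-0.0918,-4.8310,-4.8951,1.4933,-3.1501,-0.5617,-0.4172,1.0347,-127.9408,42.1452,1.2280,2.5556
3,-0.2666,-0.6875,-0.7732,-0.1493,-6.1975,-5.8624,1.9902,-4.5255,-0.5388,-0.4104,1.0176,-91.6103,32.7071,2.8881,2.9171
4,-0.3654,-0.7770,-0.7412,-0.2256,-6.9774,-6.0449,2.2604,-5.6222,-0.5087,-0.4014,0.9954,-59.7714,24.3791,4.4167,3.2627
5,-0.4727,-0.8653,-0.7067,-0.3161,-7.3271,-5.7266,2.3245,-6.4030,-0.4727,-0.3905,0.9691,-33.2374,17.4364,5.7417,3.7097
6,-0.5829,-0.9467,-0.6724,-0.4160,-7.3798,-5.1352,2.2362,-6.8859,-0.4322,-0.3782,0.9400,-11.8696,11.7724,6.8051,4.2884
7,-0.6924,-1.0182,-0.6402,-0.5212,-7.2332,-4.4239,2.0549,-7.1182,-0.3885,-0.3649,0.9091,4.9184,7.1511,7.5789,4.9739
8,-0.7988,-1.0789,-0.6111,-0.6283,-6.9553,-3.6867,1.8296,-7.1523,-0.3430,-0.3510,0.8771,17.8496,3.3401,8.0636,5.7149
9,-0.9003,-1.1288,-0.5854,-0.7347,-6.5928,-2.9782,1.5944,-7.0348,-0.2969,-0.3369,0.8449,27.6262,0.1603,8.2818,6.4558
10,-0.9961,-1.1685,-0.5633,-0.8385,-6.1785,-2.3283,1.3703,-6.8050,-0.2511,-0.3229,0.8128,34.8663,-2.5097,8.2718,7.1498
11,-1.0854,-1.1990,-0.5443,-0.9382,-5.7360,-1.7517,1.1687,-6.4951,-0.2064,-0.3091,0.7813,40.0891,-4.7460,8.0809,7.7645
12,-1.1680,-1.2215,-0.5281,-1.0328,-5.2829,-1.2539,0.9946,-6.1315,-0.1634,-0.2958,0.7508,43.7204,-6.5957,7.7592,8.2819
13,-1.2439,-1.2371,-0.5143,-1.1218,-4.8321,-0.8347,0.8488,-5.7361,-0.1225,-0.2830,0.7213,46.1041,-8.0913,7.3547,8.6965
14,-1.3130,-1.2470,-0.5025,-1.2046,-4.3930,-0.4904,0.7297,-5.3262,-0.0842,-0.2708,0.6932,47.5148,-9.2588,6.9098,9.0115
15,-1.3758,-1.2522,-0.4923,-1.2814,-3.9723,-0.2153,0.6343,-4.9153,-0.0485,-0.2592,0.6664,48.1703,-10.1237,6.4593,9.2358
16,-1.4324,-1.2538,-0.4834,-1.3520,-3.5749,-0.0032,0.5591,-4.5131,-0.0156,-0.2484,0.6411,48.2387,-10.7104,6.0295,9.3811
17,-1.4832,-1.2527,-0.4755,-1.4167,-3.2075,0.1462,0.5025,-4.1215,0.0144,-0.2382,0.6172,47.8162,-11.0215,5.6377,9.4577
18,-1.5288,-1.2498,-0.4683,-1.4757,-2.8677,0.2484,0.4589,-3.7519,0.0416,-0.2286,0.5948,47.0533,-11.1142,5.2987,9.4809
19,-1.5694,-1.2455,-0.4616,-1.5293,-2.5556,0.3119,0.4247,-3.4073,0.0661,-0.2197,0.5739,46.0401,-11.0230,5.0184,9.4619
20,-1.6056,-1.2406,-0.4555,-1.5780,-2.2704,0.3437,0.3971,-3.0885,0.0880,-0.2115,0.5545,44.8436,-10.7780,4.7977,9.4098
21,-1.6377,-1.2354,-0.4497,-1.6221,-2.0112,0.3501,0.3741,-2.7953,0.1074,-0.2038,0.5364,43.5180,-10.4075,4.6344,9.3321
22,-1.6661,-1.2302,-0.4443,-1.6619,-1.7766,0.3370,0.3539,-2.5269,0.1245,-0.1968,0.5197,42.1073,-9.9381,4.5239,9.2348
23,-1.6912,-1.2254,-0.4391,-1.6980,-1.5649,0.3095,0.3353,-2.2818,0.1394,-0.1903,0.5043,40.6473,-9.3940,4.4602,9.1226
24,-1.7132,-1.2210,-0.4342,-1.7305,-1.3744,0.2719,0.3175,-2.0584,0.1524,-0.1843,0.4902,39.1673,-8.7967,4.4366,8.9990
25,-1.7326,-1.2173,-0.4296,-1.7598,-1.2034,0.2280,0.3001,-1.8549,0.1635,-0.1789,0.4772,37.6912,-8.1649,4.4463,8.8669
26,-1.7495,-1.2142,-0.4252,-1.7862,-1.0500,0.1807,0.2827,-1.6697,0.1730,-0.1739,0.4653,36.2380,-7.5150,4.4827,8.7284
27,-1.7642,-1.2118,-0.4211,-1.8100,-0.9128,0.1325,0.2654,-1.5010,0.1810,-0.1693,0.4545,34.8232,-6.8603,4.5397,8.5854
28,-1.7769,-1.2102,-0.4173,-1.8313,-0.7903,0.0853,0.2480,-1.3473,0.1876,-0.1652,0.4447,61.0972,-3.3401,35.8070,17.1527
29,-1.7855,-1.2103,-0.4051,-1.8514,-0.3564,-0.1054,1.3812,-1.3304,0.1931,-0.1583,0.4382,55.4426,-3.6389,29.1995,15.5956
30,-1.7881,-1.2131,-0.3774,-1.8709,0.0212,-0.2754,2.3207,-1.2675,0.1977,-0.1459,0.4371,50.1159,-3.6913,23.3378,14.3708
31,-1.7853,-1.2184,-0.3370,-1.8890,0.3463,-0.4221,3.0791,-1.1393,0.2014,-0.1292,0.4402,45.1360,-3.5477,18.2103,13.3091
32,-1.7780,-1.2255,-0.2865,-1.9047,0.6271,-0.5359,3.6657,-0.9496,0.2044,-0.1092,0.4469,40.5744,-3.2867,13.7837,12.3072
33,-1.7668,-1.2342,-0.2283,-1.9171,0.8673,-0.6152,4.0913,-0.7098,0.2067,-0.0868,0.4563,36.4865,-2.9714,10.0125,11.3095
34,-1.7523,-1.2438,-0.1649,-1.9257,1.0692,-0.6619,4.3688,-0.4363,0.2085,-0.0626,0.4680,32.9055,-2.6507,6.8443,10.2971
35,-1.7351,-1.2538,-0.0983,-1.9301,1.2354,-0.6800,4.5137,-0.1474,0.2098,-0.0374,0.4813,29.8345,-2.3570,4.2229,9.2765
36,-1.7155,-1.2640,-0.0304,-1.9302,1.3693,-0.6731,4.5449,0.1348,0.2107,-0.0116,0.4957,27.2677,-2.1092,2.0896,8.2814
37,-1.6942,-1.2738,0.0373,-1.9262,1.4746,-0.6464,4.4833,0.3938,0.2113,0.0143,0.5110,25.1582,-1.9078,0.3857,7.3426
38,-1.6715,-1.2832,0.1035,-1.9186,1.5526,-0.6073,4.3494,0.6242,0.2118,0.0401,0.5266,23.4063,-1.7361,-0.9423,6.4700
39,-1.6478,-1.2920,0.1673,-1.9077,1.6067,-0.5602,4.1635,0.8180,0.2121,0.0653,0.5423,21.9460,-1.5798,-1.9470,5.6872
40,-1.6234,-1.3000,0.2281,-1.8943,1.6399,-0.5087,3.9438,0.9709,0.2123,0.0897,0.5579,,,,
# final eef position (m): 0.2123 0.0897 0.5579


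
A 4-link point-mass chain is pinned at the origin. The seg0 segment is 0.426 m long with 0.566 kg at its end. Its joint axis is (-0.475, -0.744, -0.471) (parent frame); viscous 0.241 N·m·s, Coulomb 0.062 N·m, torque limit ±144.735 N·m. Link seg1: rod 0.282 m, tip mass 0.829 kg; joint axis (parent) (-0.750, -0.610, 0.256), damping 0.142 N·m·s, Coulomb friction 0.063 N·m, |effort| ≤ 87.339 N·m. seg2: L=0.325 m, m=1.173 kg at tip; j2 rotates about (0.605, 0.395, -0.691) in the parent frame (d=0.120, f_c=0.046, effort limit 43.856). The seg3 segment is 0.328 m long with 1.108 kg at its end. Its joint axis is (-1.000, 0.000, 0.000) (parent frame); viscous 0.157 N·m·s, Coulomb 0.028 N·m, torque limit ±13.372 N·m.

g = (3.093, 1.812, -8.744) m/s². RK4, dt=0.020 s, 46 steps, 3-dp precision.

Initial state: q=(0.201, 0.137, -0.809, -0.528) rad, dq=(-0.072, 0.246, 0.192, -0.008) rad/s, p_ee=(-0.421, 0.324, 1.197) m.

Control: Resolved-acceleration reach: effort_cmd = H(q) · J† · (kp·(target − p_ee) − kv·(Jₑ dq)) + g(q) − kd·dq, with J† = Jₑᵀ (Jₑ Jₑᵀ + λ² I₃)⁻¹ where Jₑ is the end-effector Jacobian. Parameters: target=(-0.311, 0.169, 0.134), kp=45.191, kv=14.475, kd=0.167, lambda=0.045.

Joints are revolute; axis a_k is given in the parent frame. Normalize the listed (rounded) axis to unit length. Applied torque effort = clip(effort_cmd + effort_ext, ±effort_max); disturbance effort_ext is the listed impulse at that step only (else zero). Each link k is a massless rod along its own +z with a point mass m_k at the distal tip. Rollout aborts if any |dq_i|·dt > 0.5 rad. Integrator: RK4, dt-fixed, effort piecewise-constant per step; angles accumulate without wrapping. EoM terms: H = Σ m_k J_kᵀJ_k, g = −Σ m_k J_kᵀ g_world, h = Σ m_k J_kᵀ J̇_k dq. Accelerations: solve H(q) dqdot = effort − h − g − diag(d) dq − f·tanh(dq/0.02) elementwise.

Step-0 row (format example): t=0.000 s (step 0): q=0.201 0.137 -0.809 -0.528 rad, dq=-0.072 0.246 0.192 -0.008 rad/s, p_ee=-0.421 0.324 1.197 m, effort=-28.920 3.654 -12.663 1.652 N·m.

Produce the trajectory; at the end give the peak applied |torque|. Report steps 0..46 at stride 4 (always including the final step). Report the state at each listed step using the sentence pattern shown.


t=0.080 s (step 4): q=-0.169 0.671 -0.860 -0.548 rad, dq=-5.215 8.886 2.516 0.537 rad/s, p_ee=-0.444 0.288 1.097 m, effort=58.567 28.756 -6.060 -0.329 N·m.
t=0.160 s (step 8): q=-0.322 1.239 -0.785 -1.049 rad, dq=0.429 6.686 1.775 -10.095 rad/s, p_ee=-0.500 0.223 0.928 m, effort=-7.011 -14.813 5.690 -2.628 N·m.
t=0.240 s (step 12): q=-0.221 1.662 -0.605 -1.681 rad, dq=1.742 3.952 2.223 -5.921 rad/s, p_ee=-0.502 0.222 0.720 m, effort=-24.954 -24.961 8.361 -1.598 N·m.
t=0.320 s (step 16): q=-0.077 1.906 -0.450 -2.052 rad, dq=1.762 2.335 1.618 -3.644 rad/s, p_ee=-0.484 0.228 0.555 m, effort=-22.038 -18.434 6.197 -0.146 N·m.
t=0.400 s (step 20): q=0.052 2.057 -0.344 -2.291 rad, dq=1.433 1.542 1.051 -2.454 rad/s, p_ee=-0.457 0.230 0.440 m, effort=-18.615 -13.229 4.496 0.660 N·m.
t=0.480 s (step 24): q=0.152 2.163 -0.279 -2.456 rad, dq=1.071 1.146 0.587 -1.711 rad/s, p_ee=-0.428 0.227 0.358 m, effort=-16.142 -10.000 3.424 1.024 N·m.
t=0.560 s (step 28): q=0.225 2.246 -0.247 -2.571 rad, dq=0.775 0.931 0.235 -1.196 rad/s, p_ee=-0.403 0.222 0.299 m, effort=-14.379 -8.017 2.755 1.125 N·m.
t=0.640 s (step 32): q=0.278 2.315 -0.239 -2.651 rad, dq=0.560 0.791 0.004 -0.824 rad/s, p_ee=-0.383 0.214 0.256 m, effort=-13.064 -6.757 2.320 1.076 N·m.
t=0.720 s (step 36): q=0.317 2.374 -0.239 -2.705 rad, dq=0.429 0.688 -0.015 -0.558 rad/s, p_ee=-0.366 0.206 0.225 m, effort=-11.986 -5.989 2.031 0.961 N·m.
t=0.800 s (step 40): q=0.348 2.424 -0.241 -2.743 rad, dq=0.344 0.562 -0.021 -0.393 rad/s, p_ee=-0.354 0.198 0.201 m, effort=-11.270 -5.161 1.766 0.830 N·m.
t=0.880 s (step 44): q=0.373 2.464 -0.243 -2.770 rad, dq=0.277 0.443 -0.022 -0.284 rad/s, p_ee=-0.344 0.192 0.184 m, effort=-10.764 -4.391 1.533 0.703 N·m.
t=0.920 s (step 46): q=0.383 2.481 -0.243 -2.780 rad, dq=0.248 0.390 -0.022 -0.243 rad/s, p_ee=-0.340 0.189 0.177 m.
max |effort| (N·m): 69.447


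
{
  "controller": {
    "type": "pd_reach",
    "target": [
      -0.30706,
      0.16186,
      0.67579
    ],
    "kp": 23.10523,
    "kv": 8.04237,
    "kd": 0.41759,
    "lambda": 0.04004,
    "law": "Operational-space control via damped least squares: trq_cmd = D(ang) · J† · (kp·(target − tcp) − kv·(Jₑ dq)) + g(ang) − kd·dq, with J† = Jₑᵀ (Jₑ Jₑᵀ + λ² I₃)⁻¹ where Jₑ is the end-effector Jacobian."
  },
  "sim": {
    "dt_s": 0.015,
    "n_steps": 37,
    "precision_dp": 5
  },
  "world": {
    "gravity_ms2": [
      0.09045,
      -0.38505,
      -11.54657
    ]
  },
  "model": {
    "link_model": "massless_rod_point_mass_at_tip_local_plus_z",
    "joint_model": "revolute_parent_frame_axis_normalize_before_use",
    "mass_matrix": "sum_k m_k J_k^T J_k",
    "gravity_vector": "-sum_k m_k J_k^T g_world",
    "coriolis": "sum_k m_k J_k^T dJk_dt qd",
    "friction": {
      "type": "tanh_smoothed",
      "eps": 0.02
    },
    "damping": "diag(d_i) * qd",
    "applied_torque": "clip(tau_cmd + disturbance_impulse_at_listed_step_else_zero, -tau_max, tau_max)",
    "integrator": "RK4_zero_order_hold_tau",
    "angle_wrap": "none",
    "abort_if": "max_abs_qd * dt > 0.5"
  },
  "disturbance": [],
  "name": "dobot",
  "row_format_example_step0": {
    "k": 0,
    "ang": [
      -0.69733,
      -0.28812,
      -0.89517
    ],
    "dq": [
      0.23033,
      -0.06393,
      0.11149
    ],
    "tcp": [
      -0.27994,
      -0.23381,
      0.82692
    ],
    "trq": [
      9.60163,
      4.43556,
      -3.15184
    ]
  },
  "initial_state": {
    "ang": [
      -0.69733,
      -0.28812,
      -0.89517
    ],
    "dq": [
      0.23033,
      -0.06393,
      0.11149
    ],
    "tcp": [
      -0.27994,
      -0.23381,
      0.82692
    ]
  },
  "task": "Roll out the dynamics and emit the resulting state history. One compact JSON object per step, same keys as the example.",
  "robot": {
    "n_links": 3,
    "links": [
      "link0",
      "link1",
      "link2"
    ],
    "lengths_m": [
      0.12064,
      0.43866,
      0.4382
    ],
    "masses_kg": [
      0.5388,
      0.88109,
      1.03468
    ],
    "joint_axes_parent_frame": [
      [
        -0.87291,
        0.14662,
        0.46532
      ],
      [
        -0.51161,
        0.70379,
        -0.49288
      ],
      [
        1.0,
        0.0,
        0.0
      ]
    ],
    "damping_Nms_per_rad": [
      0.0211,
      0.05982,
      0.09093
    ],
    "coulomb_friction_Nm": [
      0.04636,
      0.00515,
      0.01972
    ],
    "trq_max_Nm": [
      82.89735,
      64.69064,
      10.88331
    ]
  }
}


{"k":1,"ang":[-0.69419,-0.28973,-0.89654],"dq":[0.18999,-0.15113,-0.29208],"tcp":[-0.28014,-0.23163,0.82715],"trq":[9.22731,4.63469,-2.51735]}
{"k":2,"ang":[-0.69148,-0.29258,-0.90331],"dq":[0.17181,-0.22847,-0.60853],"tcp":[-0.28045,-0.22773,0.8266],"trq":[8.88203,4.82721,-1.95896]}
{"k":3,"ang":[-0.68891,-0.29651,-0.91426],"dq":[0.17217,-0.29696,-0.85177],"tcp":[-0.28087,-0.2224,0.82541],"trq":[8.55977,5.01164,-1.4644]}
{"k":4,"ang":[-0.68622,-0.30142,-0.92841],"dq":[0.18761,-0.3572,-1.03379],"tcp":[-0.28142,-0.21588,0.82368],"trq":[8.25532,5.18611,-1.02415]}
{"k":5,"ang":[-0.68321,-0.30716,-0.9449],"dq":[0.21466,-0.40959,-1.16544],"tcp":[-0.28209,-0.20841,0.82152],"trq":[7.96463,5.34879,-0.63004]}
{"k":6,"ang":[-0.67973,-0.31364,-0.96306],"dq":[0.25015,-0.45444,-1.25621],"tcp":[-0.28287,-0.20015,0.81899],"trq":[7.68477,5.49816,-0.27521]}
{"k":7,"ang":[-0.67568,-0.32073,-0.98233],"dq":[0.29132,-0.49205,-1.31418],"tcp":[-0.28374,-0.19127,0.81615],"trq":[7.41379,5.63308,0.04606]}
{"k":8,"ang":[-0.67098,-0.32834,-1.00228],"dq":[0.33584,-0.52275,-1.34609],"tcp":[-0.2847,-0.1819,0.81306],"trq":[7.15045,5.75285,0.33845]}
{"k":9,"ang":[-0.6656,-0.33636,-1.02255],"dq":[0.38182,-0.54691,-1.35749],"tcp":[-0.2857,-0.17216,0.80975],"trq":[6.8941,5.85713,0.60579]}
{"k":10,"ang":[-0.65953,-0.3447,-1.04287],"dq":[0.42775,-0.56491,-1.35289],"tcp":[-0.28675,-0.16215,0.80627],"trq":[6.64443,5.9459,0.85121]}
{"k":11,"ang":[-0.65278,-0.35326,-1.06302],"dq":[0.47245,-0.5772,-1.33596],"tcp":[-0.28783,-0.15196,0.80266],"trq":[6.40138,6.01938,1.07728]}
{"k":12,"ang":[-0.64538,-0.36197,-1.08285],"dq":[0.51499,-0.5842,-1.30961],"tcp":[-0.2889,-0.14167,0.79893],"trq":[6.16505,6.07804,1.2861]}
{"k":13,"ang":[-0.63736,-0.37074,-1.10224],"dq":[0.5547,-0.58639,-1.2762],"tcp":[-0.28997,-0.13133,0.79513],"trq":[5.93557,6.12248,1.47942]}
{"k":14,"ang":[-0.62877,-0.37952,-1.12108],"dq":[0.5911,-0.58422,-1.23761],"tcp":[-0.29102,-0.12101,0.79127],"trq":[5.71312,6.15341,1.65872]}
{"k":15,"ang":[-0.61966,-0.38823,-1.13932],"dq":[0.62386,-0.57816,-1.19533],"tcp":[-0.29202,-0.11074,0.78737],"trq":[5.49784,6.17166,1.82523]}
{"k":16,"ang":[-0.61009,-0.39683,-1.1569],"dq":[0.65277,-0.56865,-1.15053],"tcp":[-0.29299,-0.10058,0.78346],"trq":[5.28986,6.17809,1.98001]}
{"k":17,"ang":[-0.60011,-0.40526,-1.1738],"dq":[0.67774,-0.55614,-1.10416],"tcp":[-0.29389,-0.09056,0.77956],"trq":[5.08926,6.17364,2.12399]}
{"k":18,"ang":[-0.58979,-0.41349,-1.19],"dq":[0.69877,-0.54107,-1.05697],"tcp":[-0.29474,-0.0807,0.77568],"trq":[4.89607,6.15924,2.25798]}
{"k":19,"ang":[-0.57919,-0.42147,-1.20549],"dq":[0.7159,-0.52383,-1.00952],"tcp":[-0.29552,-0.07103,0.77183],"trq":[4.71029,6.13586,2.38269]}
{"k":20,"ang":[-0.56835,-0.42919,-1.22028],"dq":[0.72927,-0.50483,-0.96228],"tcp":[-0.29623,-0.06157,0.76803],"trq":[4.53187,6.10445,2.49877]}
{"k":21,"ang":[-0.55734,-0.4366,-1.23435],"dq":[0.73902,-0.48442,-0.9156],"tcp":[-0.29686,-0.05234,0.76429],"trq":[4.36073,6.06596,2.6068]}
{"k":22,"ang":[-0.54621,-0.4437,-1.24774],"dq":[0.74535,-0.46296,-0.86976],"tcp":[-0.29743,-0.04334,0.76062],"trq":[4.19676,6.0213,2.70732]}
{"k":23,"ang":[-0.53501,-0.45048,-1.26044],"dq":[0.74847,-0.44076,-0.82498],"tcp":[-0.29792,-0.03459,0.75703],"trq":[4.03983,5.97137,2.80082]}
{"k":24,"ang":[-0.52378,-0.45692,-1.27248],"dq":[0.74863,-0.4181,-0.78142],"tcp":[-0.29833,-0.0261,0.75352],"trq":[3.88978,5.91703,2.88776]}
{"k":25,"ang":[-0.51258,-0.46302,-1.28388],"dq":[0.74605,-0.39526,-0.73919],"tcp":[-0.29868,-0.01787,0.75011],"trq":[3.74644,5.85909,2.96856]}
{"k":26,"ang":[-0.50143,-0.46877,-1.29466],"dq":[0.741,-0.37246,-0.69838],"tcp":[-0.29896,-0.0099,0.7468],"trq":[3.60965,5.79831,3.04363]}
{"k":27,"ang":[-0.49037,-0.47419,-1.30483],"dq":[0.73372,-0.34992,-0.65906],"tcp":[-0.29918,-0.0022,0.74359],"trq":[3.4792,5.7354,3.11333]}
{"k":28,"ang":[-0.47944,-0.47927,-1.31443],"dq":[0.72445,-0.3278,-0.62126],"tcp":[-0.29934,0.00524,0.74048],"trq":[3.35491,5.67103,3.17802]}
{"k":29,"ang":[-0.46866,-0.48402,-1.32348],"dq":[0.71343,-0.30625,-0.58501],"tcp":[-0.29945,0.01242,0.73748],"trq":[3.23659,5.60581,3.23802]}
{"k":30,"ang":[-0.45805,-0.48846,-1.33199],"dq":[0.70088,-0.28542,-0.55032],"tcp":[-0.2995,0.01934,0.73459],"trq":[3.12404,5.54026,3.29366]}
{"k":31,"ang":[-0.44765,-0.49259,-1.33999],"dq":[0.68702,-0.26538,-0.51718],"tcp":[-0.29951,0.02601,0.73181],"trq":[3.01707,5.4749,3.34521]}
{"k":32,"ang":[-0.43746,-0.49642,-1.34751],"dq":[0.67205,-0.24624,-0.48557],"tcp":[-0.29948,0.03242,0.72913],"trq":[2.91549,5.41015,3.39295]}
{"k":33,"ang":[-0.4275,-0.49998,-1.35456],"dq":[0.65616,-0.22804,-0.45549],"tcp":[-0.29941,0.03859,0.72657],"trq":[2.81911,5.3464,3.43715]}
{"k":34,"ang":[-0.41778,-0.50327,-1.36118],"dq":[0.63952,-0.21083,-0.4269],"tcp":[-0.29931,0.04452,0.72411],"trq":[2.72773,5.28398,3.47803]}
{"k":35,"ang":[-0.40832,-0.50631,-1.36737],"dq":[0.62228,-0.19463,-0.39977],"tcp":[-0.29919,0.05021,0.72176],"trq":[2.64118,5.22317,3.51584]}
{"k":36,"ang":[-0.39912,-0.50911,-1.37318],"dq":[0.60459,-0.17945,-0.37405],"tcp":[-0.29904,0.05567,0.7195],"trq":[2.55928,5.1642,3.55079]}
{"k":37,"ang":[-0.39019,-0.51169,-1.3786],"dq":[0.58659,-0.16528,-0.34972],"tcp":[-0.29888,0.0609,0.71735]}


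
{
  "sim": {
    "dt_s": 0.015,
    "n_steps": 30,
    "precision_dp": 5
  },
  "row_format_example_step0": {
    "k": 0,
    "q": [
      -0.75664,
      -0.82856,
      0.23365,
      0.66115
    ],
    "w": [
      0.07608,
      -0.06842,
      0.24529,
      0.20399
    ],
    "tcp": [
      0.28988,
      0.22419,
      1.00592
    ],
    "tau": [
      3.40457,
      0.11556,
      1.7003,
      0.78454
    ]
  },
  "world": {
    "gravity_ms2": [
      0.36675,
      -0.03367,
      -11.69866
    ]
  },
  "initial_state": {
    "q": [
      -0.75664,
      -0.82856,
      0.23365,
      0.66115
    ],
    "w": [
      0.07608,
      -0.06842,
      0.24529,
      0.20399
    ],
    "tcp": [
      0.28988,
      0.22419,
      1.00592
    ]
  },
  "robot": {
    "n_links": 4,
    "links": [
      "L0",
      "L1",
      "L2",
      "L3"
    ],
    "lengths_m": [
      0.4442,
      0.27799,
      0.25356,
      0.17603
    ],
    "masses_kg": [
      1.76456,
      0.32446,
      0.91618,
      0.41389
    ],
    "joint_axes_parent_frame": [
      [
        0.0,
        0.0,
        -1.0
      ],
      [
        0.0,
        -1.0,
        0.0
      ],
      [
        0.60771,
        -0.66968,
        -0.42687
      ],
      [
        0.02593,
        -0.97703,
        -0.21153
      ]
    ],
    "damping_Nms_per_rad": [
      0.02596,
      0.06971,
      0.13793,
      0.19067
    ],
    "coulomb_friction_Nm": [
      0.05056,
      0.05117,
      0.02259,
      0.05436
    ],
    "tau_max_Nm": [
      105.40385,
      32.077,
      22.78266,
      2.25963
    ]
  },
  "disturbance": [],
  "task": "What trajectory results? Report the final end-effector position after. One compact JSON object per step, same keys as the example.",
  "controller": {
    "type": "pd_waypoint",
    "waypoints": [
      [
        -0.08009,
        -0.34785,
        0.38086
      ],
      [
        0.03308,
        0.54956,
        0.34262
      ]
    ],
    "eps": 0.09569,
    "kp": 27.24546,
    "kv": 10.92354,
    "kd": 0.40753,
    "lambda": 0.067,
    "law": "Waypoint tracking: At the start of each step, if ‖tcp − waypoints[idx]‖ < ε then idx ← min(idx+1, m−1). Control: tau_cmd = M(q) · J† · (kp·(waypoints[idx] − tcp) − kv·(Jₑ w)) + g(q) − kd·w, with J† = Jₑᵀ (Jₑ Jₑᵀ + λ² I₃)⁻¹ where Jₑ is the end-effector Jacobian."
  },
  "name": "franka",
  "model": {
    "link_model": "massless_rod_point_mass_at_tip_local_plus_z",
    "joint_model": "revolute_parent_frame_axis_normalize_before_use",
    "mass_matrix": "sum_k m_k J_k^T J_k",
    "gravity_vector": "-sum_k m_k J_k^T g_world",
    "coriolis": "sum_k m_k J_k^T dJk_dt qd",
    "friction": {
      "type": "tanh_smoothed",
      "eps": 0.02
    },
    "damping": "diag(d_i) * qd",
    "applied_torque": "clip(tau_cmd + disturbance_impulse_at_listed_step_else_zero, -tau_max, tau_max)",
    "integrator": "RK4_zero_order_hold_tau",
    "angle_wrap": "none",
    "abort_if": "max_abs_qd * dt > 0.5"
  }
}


{"k":1,"q":[-0.75534,-0.83467,0.24429,0.67625],"w":[0.09263,-0.74195,1.18531,1.71261],"tcp":[0.28932,0.22179,1.00485],"tau":[2.98042,1.23451,1.32943,0.10957]}
{"k":2,"q":[-0.75287,-0.8483,0.26502,0.70321],"w":[0.2391,-1.07526,1.57659,1.87369],"tcp":[0.28912,0.2181,1.00201],"tau":[2.66353,2.58597,1.42849,0.0972]}
{"k":3,"q":[-0.74724,-0.86545,0.2883,0.73223],"w":[0.50068,-1.2197,1.55327,1.98102],"tcp":[0.2902,0.2141,0.99798],"tau":[2.46516,3.73859,1.72912,0.10429]}
{"k":4,"q":[-0.73829,-0.88474,0.31225,0.76127],"w":[0.69011,-1.35582,1.64472,1.89709],"tcp":[0.2925,0.20993,0.99308],"tau":[2.32279,4.74761,1.95386,0.18154]}
{"k":5,"q":[-0.72629,-0.90555,0.33651,0.78982],"w":[0.90335,-1.42542,1.60563,1.90556],"tcp":[0.29578,0.20551,0.98752],"tau":[2.24534,5.56779,2.20461,0.20251]}
{"k":6,"q":[-0.71147,-0.92744,0.36086,0.81786],"w":[1.07113,-1.49513,1.64542,1.83902],"tcp":[0.29981,0.20077,0.98143],"tau":[2.19667,6.27131,2.39116,0.24437]}
{"k":7,"q":[-0.69407,-0.95009,0.38532,0.84535],"w":[1.24546,-1.52928,1.62457,1.82718],"tcp":[0.30441,0.19562,0.97493],"tau":[2.18022,6.84937,2.57686,0.25136]}
{"k":8,"q":[-0.67424,-0.97325,0.40981,0.87235],"w":[1.39628,-1.56045,1.6426,1.77949],"tcp":[0.30942,0.18998,0.96812],"tau":[2.17573,7.34357,2.72179,0.26602]}
{"k":9,"q":[-0.65215,-0.99672,0.43435,0.89885],"w":[1.54785,-1.57171,1.63211,1.75915],"tcp":[0.31471,0.18379,0.96108],"tau":[2.1835,7.75499,2.85733,0.26165]}
{"k":10,"q":[-0.62788,-1.02034,0.45888,0.92491],"w":[1.6878,-1.57873,1.63818,1.72225],"tcp":[0.32017,0.177,0.95386],"tau":[2.19271,8.10643,2.96686,0.25928]}
{"k":11,"q":[-0.60152,-1.04398,0.4834,0.9505],"w":[1.82657,-1.57439,1.63074,1.69776],"tcp":[0.32571,0.16958,0.94651],"tau":[2.20241,8.40201,3.06502,0.247]}
{"k":12,"q":[-0.57313,-1.06753,0.50787,0.97566],"w":[1.95945,-1.56586,1.62852,1.66607],"tcp":[0.33124,0.16148,0.93907],"tau":[2.20705,8.65423,3.1459,0.23453]}
{"k":13,"q":[-0.54276,-1.09091,0.53225,1.00039],"w":[2.09049,-1.5506,1.6191,1.63936],"tcp":[0.33671,0.1527,0.93159],"tau":[2.20545,8.86741,3.21615,0.21713]}
{"k":14,"q":[-0.51046,-1.11403,0.5565,1.02468],"w":[2.21795,-1.53177,1.60944,1.60958],"tcp":[0.34204,0.14321,0.92408],"tau":[2.1949,9.0485,3.2743,0.19903]}
{"k":15,"q":[-0.47626,-1.13684,0.58058,1.04854],"w":[2.34307,-1.50872,1.59477,1.58137],"tcp":[0.34718,0.13301,0.91658],"tau":[2.17449,9.20099,3.32341,0.17866]}
{"k":16,"q":[-0.44021,-1.15928,0.60442,1.07195],"w":[2.46506,-1.48287,1.57738,1.55172],"tcp":[0.35207,0.12211,0.9091],"tau":[2.14297,9.32885,3.36353,0.15783]}
{"k":17,"q":[-0.40236,-1.18132,0.62796,1.09492],"w":[2.58399,-1.45427,1.55556,1.52219],"tcp":[0.35667,0.1105,0.90165],"tau":[2.09987,9.43459,3.39617,0.13617]}
{"k":18,"q":[-0.36275,-1.20292,0.65116,1.11744],"w":[2.69923,-1.42362,1.52998,1.49175],"tcp":[0.36093,0.0982,0.89426],"tau":[2.04479,9.52053,3.42175,0.11449]}
{"k":19,"q":[-0.32144,-1.22405,0.67395,1.1395],"w":[2.81036,-1.39121,1.50015,1.46088],"tcp":[0.36479,0.08523,0.88694],"tau":[1.97768,9.58838,3.44107,0.09282]}
{"k":20,"q":[-0.2785,-1.24468,0.69626,1.16108],"w":[2.91671,-1.35749,1.46632,1.42927],"tcp":[0.36821,0.07161,0.87969],"tau":[1.89867,9.63958,3.45455,0.07155]}
{"k":21,"q":[-0.23401,-1.26479,0.71803,1.18219],"w":[3.01764,-1.32278,1.42849,1.39703],"tcp":[0.37115,0.05736,0.87252],"tau":[1.80812,9.67531,3.46266,0.0508]}
{"k":22,"q":[-0.18804,-1.28439,0.73921,1.20281],"w":[3.11244,-1.28747,1.38693,1.36409],"tcp":[0.37355,0.04253,0.86544],"tau":[1.70657,9.69657,3.4657,0.03078]}
{"k":23,"q":[-0.14071,-1.30345,0.75974,1.22293],"w":[3.20041,-1.25191,1.34189,1.33051],"tcp":[0.37538,0.02714,0.85845],"tau":[1.59473,9.70426,3.46399,0.01161]}
{"k":24,"q":[-0.09211,-1.32198,0.77956,1.24254],"w":[3.28086,-1.21643,1.29377,1.29629],"tcp":[0.37658,0.01125,0.85156],"tau":[1.47346,9.69919,3.45777,-0.00663]}
{"k":25,"q":[-0.04237,-1.33999,0.79865,1.26163],"w":[3.35311,-1.18139,1.24299,1.26149],"tcp":[0.37712,-0.0051,0.84477],"tau":[1.34378,9.6822,3.44726,-0.02387]}
{"k":26,"q":[0.0084,-1.35747,0.81695,1.28021],"w":[3.41657,-1.14711,1.19004,1.22615],"tcp":[0.37697,-0.02184,0.83807],"tau":[1.20684,9.65412,3.43269,-0.04007]}
{"k":27,"q":[0.06004,-1.37444,0.83444,1.29825],"w":[3.4707,-1.11389,1.13546,1.19036],"tcp":[0.37607,-0.03893,0.83148],"tau":[1.06389,9.61582,3.41427,-0.05522]}
{"k":28,"q":[0.11243,-1.39093,0.85111,1.31576],"w":[3.51505,-1.08203,1.07981,1.15421],"tcp":[0.37442,-0.05628,0.82499],"tau":[0.91627,9.56823,3.39223,-0.06936]}
{"k":29,"q":[0.1654,-1.40695,0.86693,1.33272],"w":[3.54927,-1.05179,1.02366,1.11779],"tcp":[0.37198,-0.07382,0.81859],"tau":[0.76542,9.51236,3.36683,-0.08252]}
{"k":30,"q":[0.21882,-1.42253,0.8819,1.34914],"w":[3.57315,-1.02337,0.9676,1.08123],"tcp":[0.36874,-0.09149,0.81228]}
{"summary": "final tcp position (m): 0.36874 -0.09149 0.81228"}


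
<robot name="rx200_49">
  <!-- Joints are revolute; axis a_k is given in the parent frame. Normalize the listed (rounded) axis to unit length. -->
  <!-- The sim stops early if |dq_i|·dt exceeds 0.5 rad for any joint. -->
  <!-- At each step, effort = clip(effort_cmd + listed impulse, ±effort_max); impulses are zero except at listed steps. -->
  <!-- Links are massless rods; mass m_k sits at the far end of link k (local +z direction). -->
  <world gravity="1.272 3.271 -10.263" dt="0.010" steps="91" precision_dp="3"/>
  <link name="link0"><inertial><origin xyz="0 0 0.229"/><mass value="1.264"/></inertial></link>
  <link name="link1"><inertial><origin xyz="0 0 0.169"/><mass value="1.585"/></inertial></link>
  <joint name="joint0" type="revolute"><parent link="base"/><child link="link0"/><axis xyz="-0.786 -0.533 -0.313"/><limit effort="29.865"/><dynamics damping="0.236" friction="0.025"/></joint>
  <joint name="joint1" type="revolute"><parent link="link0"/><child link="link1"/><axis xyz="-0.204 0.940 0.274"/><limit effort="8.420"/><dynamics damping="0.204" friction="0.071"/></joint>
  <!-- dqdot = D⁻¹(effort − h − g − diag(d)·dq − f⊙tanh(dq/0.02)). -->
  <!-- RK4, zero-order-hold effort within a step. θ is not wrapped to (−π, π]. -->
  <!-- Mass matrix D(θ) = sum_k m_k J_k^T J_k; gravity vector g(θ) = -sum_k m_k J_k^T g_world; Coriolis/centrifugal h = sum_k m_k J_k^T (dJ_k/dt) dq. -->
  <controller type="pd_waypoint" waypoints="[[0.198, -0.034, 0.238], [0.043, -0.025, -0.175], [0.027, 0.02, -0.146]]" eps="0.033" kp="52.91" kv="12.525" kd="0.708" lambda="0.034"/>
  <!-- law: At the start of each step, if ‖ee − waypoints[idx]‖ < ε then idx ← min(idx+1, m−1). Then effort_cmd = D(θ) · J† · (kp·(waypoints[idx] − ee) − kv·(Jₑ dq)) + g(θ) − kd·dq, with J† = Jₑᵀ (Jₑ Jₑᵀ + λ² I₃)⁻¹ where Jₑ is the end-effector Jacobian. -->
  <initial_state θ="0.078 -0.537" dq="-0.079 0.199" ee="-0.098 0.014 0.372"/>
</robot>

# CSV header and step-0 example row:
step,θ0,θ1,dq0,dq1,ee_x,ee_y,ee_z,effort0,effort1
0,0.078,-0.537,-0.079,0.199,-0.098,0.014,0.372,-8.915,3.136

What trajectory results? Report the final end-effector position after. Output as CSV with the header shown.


step,θ0,θ1,dq0,dq1,ee_x,ee_y,ee_z,effort0,effort1
1,0.076,-0.534,-0.230,0.494,-0.097,0.013,0.373,-8.056,2.683
2,0.073,-0.528,-0.368,0.689,-0.096,0.012,0.373,-7.287,2.354
3,0.069,-0.520,-0.489,0.820,-0.094,0.011,0.374,-6.601,2.106
4,0.064,-0.511,-0.593,0.912,-0.092,0.009,0.375,-5.989,1.911
5,0.057,-0.502,-0.682,0.979,-0.089,0.007,0.376,-5.442,1.753
6,0.050,-0.492,-0.757,1.029,-0.086,0.005,0.377,-4.952,1.620
7,0.042,-0.481,-0.819,1.069,-0.083,0.003,0.379,-4.511,1.505
8,0.034,-0.471,-0.869,1.101,-0.080,0.000,0.380,-4.114,1.404
9,0.025,-0.459,-0.910,1.128,-0.077,-0.003,0.381,-3.754,1.312
10,0.016,-0.448,-0.941,1.150,-0.073,-0.006,0.382,-3.427,1.229
11,0.006,-0.436,-0.966,1.170,-0.069,-0.008,0.383,-3.128,1.151
12,-0.004,-0.425,-0.984,1.187,-0.066,-0.011,0.384,-2.853,1.078
13,-0.013,-0.413,-0.996,1.203,-0.062,-0.015,0.385,-2.600,1.010
14,-0.023,-0.401,-1.004,1.216,-0.058,-0.018,0.386,-2.365,0.944
15,-0.033,-0.388,-1.008,1.228,-0.054,-0.021,0.387,-2.147,0.881
16,-0.044,-0.376,-1.008,1.239,-0.050,-0.024,0.388,-1.943,0.821
17,-0.054,-0.364,-1.006,1.248,-0.046,-0.027,0.388,-1.751,0.763
18,-0.064,-0.351,-1.001,1.257,-0.042,-0.030,0.389,-1.571,0.706
19,-0.074,-0.339,-0.994,1.264,-0.038,-0.033,0.390,-1.401,0.650
20,-0.084,-0.326,-0.986,1.271,-0.033,-0.035,0.390,-1.239,0.596
21,-0.093,-0.313,-0.976,1.277,-0.029,-0.038,0.391,-1.086,0.543
22,-0.103,-0.300,-0.964,1.282,-0.025,-0.041,0.391,-0.939,0.491
23,-0.113,-0.288,-0.952,1.286,-0.021,-0.044,0.391,-0.799,0.439
24,-0.122,-0.275,-0.939,1.289,-0.017,-0.047,0.391,-0.665,0.388
25,-0.131,-0.262,-0.925,1.292,-0.013,-0.049,0.392,-0.536,0.338
26,-0.141,-0.249,-0.911,1.294,-0.009,-0.052,0.392,-0.412,0.289
27,-0.150,-0.236,-0.896,1.296,-0.005,-0.054,0.392,-0.293,0.240
28,-0.158,-0.223,-0.881,1.297,-0.001,-0.056,0.392,-0.178,0.192
29,-0.167,-0.210,-0.865,1.298,0.004,-0.059,0.392,-0.067,0.145
30,-0.176,-0.197,-0.850,1.298,0.008,-0.061,0.391,0.041,0.097
31,-0.184,-0.184,-0.834,1.298,0.011,-0.063,0.391,0.145,0.051
32,-0.192,-0.171,-0.818,1.297,0.015,-0.065,0.391,0.245,0.005
33,-0.201,-0.158,-0.803,1.295,0.019,-0.067,0.391,0.343,-0.041
34,-0.209,-0.145,-0.787,1.294,0.023,-0.069,0.390,0.437,-0.086
35,-0.216,-0.132,-0.771,1.292,0.027,-0.071,0.390,0.529,-0.131
36,-0.224,-0.119,-0.756,1.289,0.031,-0.073,0.389,0.618,-0.175
37,-0.231,-0.106,-0.740,1.286,0.035,-0.075,0.389,0.704,-0.218
38,-0.239,-0.094,-0.725,1.283,0.038,-0.076,0.388,0.788,-0.261
39,-0.246,-0.081,-0.710,1.280,0.042,-0.078,0.388,0.869,-0.304
40,-0.253,-0.068,-0.695,1.276,0.046,-0.079,0.387,0.948,-0.346
41,-0.260,-0.055,-0.680,1.272,0.049,-0.081,0.386,1.025,-0.387
42,-0.267,-0.043,-0.666,1.267,0.053,-0.082,0.386,1.100,-0.428
43,-0.273,-0.030,-0.651,1.263,0.056,-0.083,0.385,1.172,-0.469
44,-0.280,-0.017,-0.637,1.258,0.060,-0.085,0.384,1.242,-0.509
45,-0.286,-0.005,-0.623,1.253,0.063,-0.086,0.383,1.310,-0.548
46,-0.292,0.008,-0.609,1.247,0.066,-0.087,0.383,1.376,-0.587
47,-0.298,0.020,-0.596,1.241,0.070,-0.088,0.382,1.441,-0.625
48,-0.304,0.032,-0.582,1.235,0.073,-0.089,0.381,1.503,-0.662
49,-0.310,0.045,-0.569,1.229,0.076,-0.090,0.380,1.563,-0.699
50,-0.315,0.057,-0.556,1.223,0.079,-0.091,0.379,1.622,-0.736
51,-0.321,0.069,-0.544,1.216,0.082,-0.091,0.378,1.679,-0.772
52,-0.326,0.081,-0.531,1.210,0.085,-0.092,0.377,1.734,-0.807
53,-0.331,0.093,-0.519,1.203,0.088,-0.093,0.376,1.787,-0.842
54,-0.337,0.105,-0.507,1.196,0.091,-0.094,0.375,1.839,-0.876
55,-0.342,0.117,-0.495,1.188,0.094,-0.094,0.374,1.889,-0.909
56,-0.346,0.129,-0.484,1.181,0.097,-0.095,0.373,1.938,-0.942
57,-0.351,0.141,-0.472,1.174,0.100,-0.095,0.372,1.985,-0.975
58,-0.356,0.153,-0.461,1.166,0.103,-0.096,0.371,2.030,-1.007
59,-0.360,0.164,-0.450,1.158,0.105,-0.096,0.370,2.075,-1.038
60,-0.365,0.176,-0.440,1.150,0.108,-0.096,0.369,2.117,-1.069
61,-0.369,0.187,-0.429,1.142,0.111,-0.097,0.368,2.159,-1.099
62,-0.374,0.199,-0.419,1.134,0.113,-0.097,0.367,2.199,-1.128
63,-0.378,0.210,-0.409,1.126,0.116,-0.097,0.366,2.237,-1.157
64,-0.382,0.221,-0.399,1.118,0.118,-0.097,0.365,2.275,-1.186
65,-0.386,0.232,-0.389,1.109,0.121,-0.098,0.364,2.311,-1.214
66,-0.389,0.243,-0.380,1.101,0.123,-0.098,0.363,2.346,-1.241
67,-0.393,0.254,-0.371,1.092,0.125,-0.098,0.362,2.379,-1.268
68,-0.397,0.265,-0.361,1.084,0.128,-0.098,0.361,2.412,-1.294
69,-0.400,0.276,-0.353,1.075,0.130,-0.098,0.360,2.443,-1.320
70,-0.404,0.287,-0.344,1.066,0.132,-0.098,0.358,2.473,-1.345
71,-0.407,0.297,-0.335,1.057,0.134,-0.098,0.357,2.503,-1.370
72,-0.411,0.308,-0.327,1.049,0.136,-0.098,0.356,2.531,-1.394
73,-0.414,0.318,-0.319,1.040,0.138,-0.098,0.355,2.558,-1.418
74,-0.417,0.329,-0.311,1.031,0.140,-0.098,0.354,2.584,-1.441
75,-0.420,0.339,-0.303,1.022,0.142,-0.097,0.353,2.609,-1.464
76,-0.423,0.349,-0.295,1.013,0.144,-0.097,0.352,2.634,-1.486
77,-0.426,0.359,-0.288,1.004,0.146,-0.097,0.351,2.657,-1.508
78,-0.429,0.369,-0.280,0.995,0.148,-0.097,0.350,2.679,-1.529
79,-0.432,0.379,-0.273,0.986,0.150,-0.097,0.349,2.701,-1.550
80,-0.434,0.389,-0.266,0.977,0.151,-0.096,0.348,2.722,-1.570
81,-0.437,0.398,-0.259,0.968,0.153,-0.096,0.347,2.742,-1.590
82,-0.440,0.408,-0.253,0.959,0.155,-0.096,0.346,2.761,-1.610
83,-0.442,0.418,-0.246,0.950,0.156,-0.096,0.344,2.779,-1.629
84,-0.444,0.427,-0.240,0.941,0.158,-0.095,0.343,2.797,-1.647
85,-0.447,0.436,-0.234,0.932,0.160,-0.095,0.342,2.814,-1.665
86,-0.449,0.446,-0.227,0.923,0.161,-0.095,0.341,2.830,-1.683
87,-0.451,0.455,-0.221,0.914,0.163,-0.094,0.340,2.846,-1.701
88,-0.454,0.464,-0.216,0.905,0.164,-0.094,0.339,2.861,-1.718
89,-0.456,0.473,-0.210,0.896,0.165,-0.093,0.338,2.875,-1.734
90,-0.458,0.482,-0.204,0.887,0.167,-0.093,0.337,2.889,-1.750
91,-0.460,0.491,-0.199,0.878,0.168,-0.093,0.336,,
# final ee position (m): 0.168 -0.093 0.336


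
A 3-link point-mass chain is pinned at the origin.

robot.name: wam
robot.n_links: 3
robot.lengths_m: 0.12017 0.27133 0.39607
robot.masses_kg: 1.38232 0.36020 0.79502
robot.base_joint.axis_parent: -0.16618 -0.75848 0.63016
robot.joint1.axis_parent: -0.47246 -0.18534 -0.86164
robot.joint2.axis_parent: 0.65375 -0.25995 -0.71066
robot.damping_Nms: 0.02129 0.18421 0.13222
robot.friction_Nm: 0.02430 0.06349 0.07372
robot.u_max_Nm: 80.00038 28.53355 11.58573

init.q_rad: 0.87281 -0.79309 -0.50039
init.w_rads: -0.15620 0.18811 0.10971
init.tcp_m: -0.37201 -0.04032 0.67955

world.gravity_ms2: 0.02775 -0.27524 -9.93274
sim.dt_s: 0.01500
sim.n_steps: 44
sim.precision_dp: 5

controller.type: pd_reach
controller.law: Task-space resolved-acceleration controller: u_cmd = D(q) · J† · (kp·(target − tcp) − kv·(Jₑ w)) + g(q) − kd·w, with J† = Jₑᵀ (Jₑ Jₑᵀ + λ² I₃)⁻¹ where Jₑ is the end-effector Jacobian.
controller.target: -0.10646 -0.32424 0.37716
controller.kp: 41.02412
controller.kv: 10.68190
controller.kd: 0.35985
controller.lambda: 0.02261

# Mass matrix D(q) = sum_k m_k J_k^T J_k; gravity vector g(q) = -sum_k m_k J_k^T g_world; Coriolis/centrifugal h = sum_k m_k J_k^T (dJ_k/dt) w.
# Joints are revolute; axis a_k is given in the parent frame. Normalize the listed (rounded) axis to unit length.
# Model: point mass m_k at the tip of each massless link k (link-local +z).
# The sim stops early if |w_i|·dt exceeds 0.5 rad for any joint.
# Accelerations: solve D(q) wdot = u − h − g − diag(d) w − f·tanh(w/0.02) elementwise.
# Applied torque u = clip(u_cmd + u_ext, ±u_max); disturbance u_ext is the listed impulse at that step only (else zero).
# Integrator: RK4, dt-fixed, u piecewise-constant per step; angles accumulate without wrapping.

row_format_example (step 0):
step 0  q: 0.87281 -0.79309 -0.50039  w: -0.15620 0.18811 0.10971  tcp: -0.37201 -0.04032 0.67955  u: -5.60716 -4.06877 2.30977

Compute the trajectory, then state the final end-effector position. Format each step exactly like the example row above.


step 1  q: 0.87472 -0.81887 -0.51798  w: 0.33759 -3.09001 -2.01832  tcp: -0.37042 -0.04116 0.67948  u: -5.62638 -2.53920 2.77076
step 2  q: 0.87871 -0.85085 -0.53222  w: 0.23458 -1.49670 -0.15578  tcp: -0.36759 -0.04305 0.68006  u: -5.13321 -2.84162 1.72283
step 3  q: 0.88321 -0.88395 -0.54233  w: 0.34894 -2.77458 -1.07329  tcp: -0.36377 -0.04529 0.68125  u: -4.87631 -2.11665 1.83304
step 4  q: 0.88757 -0.92031 -0.55327  w: 0.23983 -2.16037 -0.46133  tcp: -0.35919 -0.04754 0.68271  u: -4.47704 -2.13126 1.36418
step 5  q: 0.89080 -0.95595 -0.56358  w: 0.18114 -2.53978 -0.87907  tcp: -0.35405 -0.04950 0.68446  u: -4.19365 -1.80654 1.33463
step 6  q: 0.89239 -0.99186 -0.57616  w: 0.02822 -2.26996 -0.82541  tcp: -0.34851 -0.05109 0.68627  u: -3.91332 -1.75795 1.12962
step 7  q: 0.89182 -1.02635 -0.59068  w: -0.10850 -2.31080 -1.10184  tcp: -0.34268 -0.05229 0.68812  u: -3.73500 -1.62204 1.06939
step 8  q: 0.88885 -1.05987 -0.60853  w: -0.29304 -2.15628 -1.28361  tcp: -0.33665 -0.05321 0.68990  u: -3.61406 -1.58733 0.97608
step 9  q: 0.88292 -1.09151 -0.63002  w: -0.50230 -2.05039 -1.57758  tcp: -0.33046 -0.05392 0.69155  u: -3.56151 -1.55221 0.93160
step 10  q: 0.87358 -1.12109 -0.65598  w: -0.74487 -1.88648 -1.87864  tcp: -0.32412 -0.05456 0.69302  u: -3.54200 -1.54392 0.89022
step 11  q: 0.86044 -1.14809 -0.68664  w: -1.00813 -1.70601 -2.20007  tcp: -0.31759 -0.05526 0.69428  u: -3.50942 -1.53054 0.85817
step 12  q: 0.84332 -1.17224 -0.72196  w: -1.27259 -1.51035 -2.50050  tcp: -0.31084 -0.05616 0.69530  u: -3.41937 -1.50316 0.82137
step 13  q: 0.82243 -1.19352 -0.76142  w: -1.51072 -1.32655 -2.75332  tcp: -0.30383 -0.05739 0.69608  u: -3.25853 -1.45396 0.77430
step 14  q: 0.79832 -1.21228 -0.80418  w: -1.70308 -1.17392 -2.94334  tcp: -0.29653 -0.05904 0.69659  u: -3.04209 -1.38395 0.71627
step 15  q: 0.77172 -1.22903 -0.84930  w: -1.84469 -1.05863 -3.07214  tcp: -0.28895 -0.06118 0.69684  u: -2.79506 -1.29803 0.65215
step 16  q: 0.74335 -1.24430 -0.89595  w: -1.94085 -0.97615 -3.15027  tcp: -0.28111 -0.06385 0.69682  u: -2.53890 -1.20172 0.58857
step 17  q: 0.71382 -1.25852 -0.94347  w: -2.00059 -0.91806 -3.19004  tcp: -0.27307 -0.06707 0.69652  u: -2.28811 -1.09941 0.53127
step 18  q: 0.68361 -1.27199 -0.99136  w: -2.03273 -0.87628 -3.20214  tcp: -0.26488 -0.07084 0.69592  u: -2.05110 -0.99408 0.48414
step 19  q: 0.65307 -1.28491 -1.03928  w: -2.04454 -0.84456 -3.19472  tcp: -0.25659 -0.07514 0.69502  u: -1.83200 -0.88750 0.44927
step 20  q: 0.62246 -1.29740 -1.08699  w: -2.04157 -0.81852 -3.17363  tcp: -0.24827 -0.07994 0.69381  u: -1.63209 -0.78066 0.42739
step 21  q: 0.59198 -1.30951 -1.13430  w: -2.02790 -0.79533 -3.14293  tcp: -0.23996 -0.08522 0.69228  u: -1.45098 -0.67404 0.41827
step 22  q: 0.56177 -1.32129 -1.18110  w: -2.00652 -0.77324 -3.10538  tcp: -0.23172 -0.09093 0.69042  u: -1.28736 -0.56785 0.42106
step 23  q: 0.53191 -1.33273 -1.22730  w: -1.97962 -0.75122 -3.06286  tcp: -0.22359 -0.09704 0.68824  u: -1.13952 -0.46218 0.43459
step 24  q: 0.50249 -1.34384 -1.27283  w: -1.94882 -0.72871 -3.01666  tcp: -0.21559 -0.10348 0.68575  u: -1.00560 -0.35708 0.45753
step 25  q: 0.47355 -1.35461 -1.31765  w: -1.91532 -0.70544 -2.96765  tcp: -0.20776 -0.11023 0.68294  u: -0.88380 -0.25261 0.48851
step 26  q: 0.44512 -1.36502 -1.36173  w: -1.88007 -0.68134 -2.91649  tcp: -0.20012 -0.11722 0.67984  u: -0.77248 -0.14883 0.52617
step 27  q: 0.41722 -1.37506 -1.40502  w: -1.84377 -0.65641 -2.86363  tcp: -0.19270 -0.12441 0.67644  u: -0.67016 -0.04587 0.56925
step 28  q: 0.38988 -1.38472 -1.44751  w: -1.80700 -0.63073 -2.80945  tcp: -0.18549 -0.13177 0.67278  u: -0.57555 0.05615 0.61659
step 29  q: 0.36308 -1.39399 -1.48919  w: -1.77020 -0.60438 -2.75422  tcp: -0.17852 -0.13924 0.66885  u: -0.48757 0.15706 0.66711
step 30  q: 0.33683 -1.40286 -1.53003  w: -1.73374 -0.57749 -2.69820  tcp: -0.17180 -0.14678 0.66469  u: -0.40527 0.25669 0.71987
step 31  q: 0.31113 -1.41132 -1.57004  w: -1.69791 -0.55017 -2.64159  tcp: -0.16531 -0.15437 0.66032  u: -0.32789 0.35487 0.77403
step 32  q: 0.28595 -1.41937 -1.60919  w: -1.66296 -0.52252 -2.58458  tcp: -0.15908 -0.16195 0.65574  u: -0.25477 0.45143 0.82886
step 33  q: 0.26129 -1.42701 -1.64749  w: -1.62907 -0.49467 -2.52732  tcp: -0.15310 -0.16951 0.65099  u: -0.18538 0.54620 0.88372
step 34  q: 0.23712 -1.43422 -1.68493  w: -1.59640 -0.46670 -2.46998  tcp: -0.14736 -0.17701 0.64608  u: -0.11926 0.63904 0.93806
step 35  q: 0.21344 -1.44102 -1.72151  w: -1.56506 -0.43873 -2.41268  tcp: -0.14187 -0.18442 0.64104  u: -0.05604 0.72981 0.99143
step 36  q: 0.19021 -1.44739 -1.75724  w: -1.53514 -0.41084 -2.35555  tcp: -0.13662 -0.19173 0.63588  u: 0.00457 0.81841 1.04344
step 37  q: 0.16742 -1.45335 -1.79211  w: -1.50671 -0.38312 -2.29872  tcp: -0.13160 -0.19891 0.63063  u: 0.06285 0.90475 1.09378
step 38  q: 0.14504 -1.45890 -1.82614  w: -1.47980 -0.35564 -2.24228  tcp: -0.12682 -0.20594 0.62530  u: 0.11900 0.98875 1.14221
step 39  q: 0.12306 -1.46403 -1.85932  w: -1.45445 -0.32849 -2.18633  tcp: -0.12226 -0.21282 0.61992  u: 0.17320 1.07036 1.18852
step 40  q: 0.10144 -1.46876 -1.89167  w: -1.43065 -0.30174 -2.13098  tcp: -0.11793 -0.21952 0.61451  u: 0.22560 1.14957 1.23258
step 41  q: 0.08017 -1.47309 -1.92320  w: -1.40840 -0.27545 -2.07630  tcp: -0.11380 -0.22603 0.60907  u: 0.27634 1.22636 1.27428
step 42  q: 0.05921 -1.47703 -1.95392  w: -1.38767 -0.24969 -2.02237  tcp: -0.10989 -0.23236 0.60364  u: 0.32553 1.30073 1.31357
step 43  q: 0.03856 -1.48059 -1.98384  w: -1.36843 -0.22450 -1.96926  tcp: -0.10617 -0.23849 0.59821  u: 0.37327 1.37271 1.35040
step 44  q: 0.01818 -1.48377 -2.01296  w: -1.35064 -0.19994 -1.91703  tcp: -0.10264 -0.24442 0.59282
final tcp position (m): -0.10264 -0.24442 0.59282
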